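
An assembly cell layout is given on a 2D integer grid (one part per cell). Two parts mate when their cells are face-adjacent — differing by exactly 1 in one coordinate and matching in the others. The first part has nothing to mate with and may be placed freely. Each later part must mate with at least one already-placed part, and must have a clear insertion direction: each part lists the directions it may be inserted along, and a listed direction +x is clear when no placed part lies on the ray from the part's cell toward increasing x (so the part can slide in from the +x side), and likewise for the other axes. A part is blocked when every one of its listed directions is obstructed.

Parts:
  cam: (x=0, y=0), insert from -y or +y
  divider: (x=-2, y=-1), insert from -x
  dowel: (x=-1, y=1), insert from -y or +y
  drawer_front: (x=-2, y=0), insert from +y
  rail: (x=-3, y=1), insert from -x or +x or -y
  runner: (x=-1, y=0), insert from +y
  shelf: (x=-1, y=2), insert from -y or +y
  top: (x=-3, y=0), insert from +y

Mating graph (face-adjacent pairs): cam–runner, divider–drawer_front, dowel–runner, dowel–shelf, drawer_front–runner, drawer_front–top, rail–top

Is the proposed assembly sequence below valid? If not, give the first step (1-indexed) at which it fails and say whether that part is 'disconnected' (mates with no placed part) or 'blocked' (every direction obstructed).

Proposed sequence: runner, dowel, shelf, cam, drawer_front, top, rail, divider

Valid

1. runner@(-1, 0) [+y clear] — {runner}
2. dowel@(-1, 1) [+y clear] — {dowel, runner}
3. shelf@(-1, 2) [+y clear] — {dowel, runner, shelf}
4. cam@(0, 0) [-y clear] — {cam, dowel, runner, shelf}
5. drawer_front@(-2, 0) [+y clear] — {cam, dowel, drawer_front, runner, shelf}
6. top@(-3, 0) [+y clear] — {cam, dowel, drawer_front, runner, shelf, top}
7. rail@(-3, 1) [-x clear] — {cam, dowel, drawer_front, rail, runner, shelf, top}
8. divider@(-2, -1) [-x clear] — {cam, divider, dowel, drawer_front, rail, runner, shelf, top}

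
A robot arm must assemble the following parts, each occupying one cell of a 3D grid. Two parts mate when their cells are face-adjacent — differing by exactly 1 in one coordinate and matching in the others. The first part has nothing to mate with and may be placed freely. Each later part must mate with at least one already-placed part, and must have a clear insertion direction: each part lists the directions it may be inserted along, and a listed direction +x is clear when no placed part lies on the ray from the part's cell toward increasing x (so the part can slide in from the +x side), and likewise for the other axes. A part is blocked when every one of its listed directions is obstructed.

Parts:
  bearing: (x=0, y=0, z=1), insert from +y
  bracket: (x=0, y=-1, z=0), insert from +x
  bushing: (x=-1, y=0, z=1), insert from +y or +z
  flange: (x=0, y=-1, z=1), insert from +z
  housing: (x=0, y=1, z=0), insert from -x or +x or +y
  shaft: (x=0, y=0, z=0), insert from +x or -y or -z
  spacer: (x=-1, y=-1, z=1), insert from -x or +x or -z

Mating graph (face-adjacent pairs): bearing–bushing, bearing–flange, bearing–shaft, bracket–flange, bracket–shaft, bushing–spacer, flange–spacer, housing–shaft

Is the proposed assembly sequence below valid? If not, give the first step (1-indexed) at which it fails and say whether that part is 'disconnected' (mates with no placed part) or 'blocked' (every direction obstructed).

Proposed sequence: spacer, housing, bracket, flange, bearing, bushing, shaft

1. spacer@(-1, -1, 1) [-x clear] — {spacer}
2. housing@(0, 1, 0) — no placed neighbour ⇒ disconnected

Invalid at step 2 (disconnected)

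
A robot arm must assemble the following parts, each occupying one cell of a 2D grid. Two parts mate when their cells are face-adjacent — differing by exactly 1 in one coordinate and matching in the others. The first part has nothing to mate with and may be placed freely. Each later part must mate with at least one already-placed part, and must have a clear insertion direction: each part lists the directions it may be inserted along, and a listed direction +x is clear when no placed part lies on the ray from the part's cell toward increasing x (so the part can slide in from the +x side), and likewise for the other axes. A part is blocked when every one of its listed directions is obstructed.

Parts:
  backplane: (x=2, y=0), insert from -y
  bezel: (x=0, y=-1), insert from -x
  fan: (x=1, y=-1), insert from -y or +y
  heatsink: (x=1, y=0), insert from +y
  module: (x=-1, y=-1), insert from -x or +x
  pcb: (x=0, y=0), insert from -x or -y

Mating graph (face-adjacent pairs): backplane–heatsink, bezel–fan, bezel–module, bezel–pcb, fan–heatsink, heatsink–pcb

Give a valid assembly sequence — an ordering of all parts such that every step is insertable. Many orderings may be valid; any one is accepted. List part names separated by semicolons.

fan; heatsink; backplane; bezel; module; pcb

1. fan@(1, -1) [-y clear] — {fan}
2. heatsink@(1, 0) [+y clear] — {fan, heatsink}
3. backplane@(2, 0) [-y clear] — {backplane, fan, heatsink}
4. bezel@(0, -1) [-x clear] — {backplane, bezel, fan, heatsink}
5. module@(-1, -1) [-x clear] — {backplane, bezel, fan, heatsink, module}
6. pcb@(0, 0) [-x clear] — {backplane, bezel, fan, heatsink, module, pcb}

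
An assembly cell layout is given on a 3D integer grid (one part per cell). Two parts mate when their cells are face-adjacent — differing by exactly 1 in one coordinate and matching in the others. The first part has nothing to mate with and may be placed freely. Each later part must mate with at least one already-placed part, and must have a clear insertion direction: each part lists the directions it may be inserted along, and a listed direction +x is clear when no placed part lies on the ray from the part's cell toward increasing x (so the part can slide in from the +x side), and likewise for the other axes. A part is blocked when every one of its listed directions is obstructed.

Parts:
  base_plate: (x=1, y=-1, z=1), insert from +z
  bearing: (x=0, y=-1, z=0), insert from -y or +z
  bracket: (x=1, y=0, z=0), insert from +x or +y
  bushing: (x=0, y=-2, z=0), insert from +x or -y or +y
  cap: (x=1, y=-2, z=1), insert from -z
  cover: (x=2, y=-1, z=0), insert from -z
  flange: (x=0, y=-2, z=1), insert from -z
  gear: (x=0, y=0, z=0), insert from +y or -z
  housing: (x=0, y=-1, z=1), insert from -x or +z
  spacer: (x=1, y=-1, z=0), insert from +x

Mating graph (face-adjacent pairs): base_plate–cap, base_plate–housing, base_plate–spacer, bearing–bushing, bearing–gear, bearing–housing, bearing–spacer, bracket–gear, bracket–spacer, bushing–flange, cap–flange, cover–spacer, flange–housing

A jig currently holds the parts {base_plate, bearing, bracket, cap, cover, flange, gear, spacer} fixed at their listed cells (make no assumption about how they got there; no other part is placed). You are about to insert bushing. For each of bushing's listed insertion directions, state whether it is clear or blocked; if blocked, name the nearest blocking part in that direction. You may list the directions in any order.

+x: clear; +y: blocked by bearing; -y: clear

+x: ray from bushing(0, -2, 0) has no placed part ⇒ clear
-y: ray from bushing(0, -2, 0) has no placed part ⇒ clear
+y: nearest on ray is bearing@(0, -1, 0) ⇒ blocked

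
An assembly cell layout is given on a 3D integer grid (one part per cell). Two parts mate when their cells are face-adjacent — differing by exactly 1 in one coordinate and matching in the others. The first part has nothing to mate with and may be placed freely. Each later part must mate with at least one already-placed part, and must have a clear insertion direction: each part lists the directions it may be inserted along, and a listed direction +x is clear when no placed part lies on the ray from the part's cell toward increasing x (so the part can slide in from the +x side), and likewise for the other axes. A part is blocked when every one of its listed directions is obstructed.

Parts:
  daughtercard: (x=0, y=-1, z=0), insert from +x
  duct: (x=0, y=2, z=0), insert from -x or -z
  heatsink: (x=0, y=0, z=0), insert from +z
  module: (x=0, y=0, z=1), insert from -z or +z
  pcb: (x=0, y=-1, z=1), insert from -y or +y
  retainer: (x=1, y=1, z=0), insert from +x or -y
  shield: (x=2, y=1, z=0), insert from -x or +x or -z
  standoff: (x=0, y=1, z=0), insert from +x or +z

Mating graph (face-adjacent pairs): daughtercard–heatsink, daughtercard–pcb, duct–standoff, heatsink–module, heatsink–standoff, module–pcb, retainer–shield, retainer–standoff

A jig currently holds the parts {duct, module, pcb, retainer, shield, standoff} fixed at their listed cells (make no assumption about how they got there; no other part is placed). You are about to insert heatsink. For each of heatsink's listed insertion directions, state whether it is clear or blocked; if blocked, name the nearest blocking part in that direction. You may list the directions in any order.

+z: blocked by module

+z: nearest on ray is module@(0, 0, 1) ⇒ blocked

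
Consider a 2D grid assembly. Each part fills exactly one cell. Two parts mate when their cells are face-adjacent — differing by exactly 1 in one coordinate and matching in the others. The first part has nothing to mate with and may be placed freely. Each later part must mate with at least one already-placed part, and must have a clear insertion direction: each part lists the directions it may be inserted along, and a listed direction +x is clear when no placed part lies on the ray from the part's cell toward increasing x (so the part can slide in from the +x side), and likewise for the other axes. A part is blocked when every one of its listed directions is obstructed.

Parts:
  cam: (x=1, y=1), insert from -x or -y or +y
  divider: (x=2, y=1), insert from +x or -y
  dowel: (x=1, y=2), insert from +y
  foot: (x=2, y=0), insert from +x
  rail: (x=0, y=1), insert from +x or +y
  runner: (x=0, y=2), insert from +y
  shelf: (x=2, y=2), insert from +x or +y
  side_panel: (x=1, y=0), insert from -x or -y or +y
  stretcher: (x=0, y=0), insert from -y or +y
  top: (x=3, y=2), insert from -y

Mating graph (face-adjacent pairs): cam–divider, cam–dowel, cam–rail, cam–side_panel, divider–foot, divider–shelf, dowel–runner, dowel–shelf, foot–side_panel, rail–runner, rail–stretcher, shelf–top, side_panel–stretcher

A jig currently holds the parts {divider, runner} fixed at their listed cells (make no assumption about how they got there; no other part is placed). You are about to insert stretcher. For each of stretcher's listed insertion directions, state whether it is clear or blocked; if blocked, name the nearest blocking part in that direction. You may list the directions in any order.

-y: ray from stretcher(0, 0) has no placed part ⇒ clear
+y: nearest on ray is runner@(0, 2) ⇒ blocked

+y: blocked by runner; -y: clear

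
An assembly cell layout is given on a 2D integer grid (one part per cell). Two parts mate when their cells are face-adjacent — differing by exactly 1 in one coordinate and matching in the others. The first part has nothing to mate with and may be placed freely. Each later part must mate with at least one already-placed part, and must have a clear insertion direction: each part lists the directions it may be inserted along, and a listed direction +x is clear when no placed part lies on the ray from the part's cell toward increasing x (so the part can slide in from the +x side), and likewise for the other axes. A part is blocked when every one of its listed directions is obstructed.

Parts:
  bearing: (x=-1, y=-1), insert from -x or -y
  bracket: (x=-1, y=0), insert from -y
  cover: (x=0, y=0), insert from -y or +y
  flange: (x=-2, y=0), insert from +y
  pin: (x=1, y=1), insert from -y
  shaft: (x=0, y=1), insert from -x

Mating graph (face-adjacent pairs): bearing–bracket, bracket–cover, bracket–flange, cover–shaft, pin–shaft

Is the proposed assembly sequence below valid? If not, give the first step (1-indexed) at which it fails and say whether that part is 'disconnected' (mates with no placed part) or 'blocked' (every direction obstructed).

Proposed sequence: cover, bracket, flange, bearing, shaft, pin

Valid

1. cover@(0, 0) [-y clear] — {cover}
2. bracket@(-1, 0) [-y clear] — {bracket, cover}
3. flange@(-2, 0) [+y clear] — {bracket, cover, flange}
4. bearing@(-1, -1) [-x clear] — {bearing, bracket, cover, flange}
5. shaft@(0, 1) [-x clear] — {bearing, bracket, cover, flange, shaft}
6. pin@(1, 1) [-y clear] — {bearing, bracket, cover, flange, pin, shaft}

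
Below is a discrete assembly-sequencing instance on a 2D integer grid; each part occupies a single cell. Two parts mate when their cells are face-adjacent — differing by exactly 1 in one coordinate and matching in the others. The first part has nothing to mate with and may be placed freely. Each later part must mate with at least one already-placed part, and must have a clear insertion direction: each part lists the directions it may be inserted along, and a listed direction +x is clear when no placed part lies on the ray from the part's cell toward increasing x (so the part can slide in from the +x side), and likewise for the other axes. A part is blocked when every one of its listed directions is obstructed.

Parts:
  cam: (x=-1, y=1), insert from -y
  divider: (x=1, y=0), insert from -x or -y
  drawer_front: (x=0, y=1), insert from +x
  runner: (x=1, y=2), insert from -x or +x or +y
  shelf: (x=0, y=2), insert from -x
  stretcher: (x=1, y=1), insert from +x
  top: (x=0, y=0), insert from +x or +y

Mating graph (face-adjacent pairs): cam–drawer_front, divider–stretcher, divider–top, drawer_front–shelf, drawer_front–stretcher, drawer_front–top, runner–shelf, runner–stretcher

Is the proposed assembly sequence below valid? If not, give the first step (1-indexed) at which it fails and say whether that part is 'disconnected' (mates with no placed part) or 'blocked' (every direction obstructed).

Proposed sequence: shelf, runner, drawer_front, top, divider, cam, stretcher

1. shelf@(0, 2) [-x clear] — {shelf}
2. runner@(1, 2) [+x clear] — {runner, shelf}
3. drawer_front@(0, 1) [+x clear] — {drawer_front, runner, shelf}
4. top@(0, 0) [+x clear] — {drawer_front, runner, shelf, top}
5. divider@(1, 0) [-y clear] — {divider, drawer_front, runner, shelf, top}
6. cam@(-1, 1) [-y clear] — {cam, divider, drawer_front, runner, shelf, top}
7. stretcher@(1, 1) [+x clear] — {cam, divider, drawer_front, runner, shelf, stretcher, top}

Valid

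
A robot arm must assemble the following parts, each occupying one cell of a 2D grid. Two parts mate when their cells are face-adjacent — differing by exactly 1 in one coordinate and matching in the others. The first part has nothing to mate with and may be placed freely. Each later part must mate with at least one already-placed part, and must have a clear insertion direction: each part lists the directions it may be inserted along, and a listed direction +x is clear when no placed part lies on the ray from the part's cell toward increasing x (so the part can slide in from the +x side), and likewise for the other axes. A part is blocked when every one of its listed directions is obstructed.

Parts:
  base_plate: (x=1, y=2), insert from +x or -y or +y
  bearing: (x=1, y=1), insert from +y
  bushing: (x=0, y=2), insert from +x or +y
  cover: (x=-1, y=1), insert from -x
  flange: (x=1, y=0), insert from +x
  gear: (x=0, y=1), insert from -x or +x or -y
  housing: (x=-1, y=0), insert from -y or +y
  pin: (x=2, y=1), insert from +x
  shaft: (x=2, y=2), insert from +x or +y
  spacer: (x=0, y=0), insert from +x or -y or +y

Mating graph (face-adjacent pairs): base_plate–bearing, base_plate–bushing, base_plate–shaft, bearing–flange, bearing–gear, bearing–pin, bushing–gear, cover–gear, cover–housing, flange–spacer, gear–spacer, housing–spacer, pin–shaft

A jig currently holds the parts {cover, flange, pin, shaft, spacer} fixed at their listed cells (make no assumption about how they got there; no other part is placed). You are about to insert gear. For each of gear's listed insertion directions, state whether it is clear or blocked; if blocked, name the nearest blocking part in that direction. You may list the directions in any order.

-x: nearest on ray is cover@(-1, 1) ⇒ blocked
+x: nearest on ray is pin@(2, 1) ⇒ blocked
-y: nearest on ray is spacer@(0, 0) ⇒ blocked

+x: blocked by pin; -x: blocked by cover; -y: blocked by spacer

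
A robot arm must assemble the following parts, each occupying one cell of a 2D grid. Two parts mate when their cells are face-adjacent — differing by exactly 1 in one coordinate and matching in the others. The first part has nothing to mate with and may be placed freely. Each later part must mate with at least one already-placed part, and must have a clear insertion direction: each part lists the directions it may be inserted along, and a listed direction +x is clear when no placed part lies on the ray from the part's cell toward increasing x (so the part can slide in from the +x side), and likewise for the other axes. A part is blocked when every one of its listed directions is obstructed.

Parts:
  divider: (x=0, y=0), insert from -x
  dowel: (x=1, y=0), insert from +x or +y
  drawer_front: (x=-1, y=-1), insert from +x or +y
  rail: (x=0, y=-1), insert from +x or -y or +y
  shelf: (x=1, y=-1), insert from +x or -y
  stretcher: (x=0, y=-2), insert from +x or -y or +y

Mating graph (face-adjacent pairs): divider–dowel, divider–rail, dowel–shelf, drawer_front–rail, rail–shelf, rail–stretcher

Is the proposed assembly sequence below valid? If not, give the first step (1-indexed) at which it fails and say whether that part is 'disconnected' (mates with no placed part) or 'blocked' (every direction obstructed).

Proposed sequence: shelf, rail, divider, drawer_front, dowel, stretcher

Valid

1. shelf@(1, -1) [+x clear] — {shelf}
2. rail@(0, -1) [-y clear] — {rail, shelf}
3. divider@(0, 0) [-x clear] — {divider, rail, shelf}
4. drawer_front@(-1, -1) [+y clear] — {divider, drawer_front, rail, shelf}
5. dowel@(1, 0) [+x clear] — {divider, dowel, drawer_front, rail, shelf}
6. stretcher@(0, -2) [+x clear] — {divider, dowel, drawer_front, rail, shelf, stretcher}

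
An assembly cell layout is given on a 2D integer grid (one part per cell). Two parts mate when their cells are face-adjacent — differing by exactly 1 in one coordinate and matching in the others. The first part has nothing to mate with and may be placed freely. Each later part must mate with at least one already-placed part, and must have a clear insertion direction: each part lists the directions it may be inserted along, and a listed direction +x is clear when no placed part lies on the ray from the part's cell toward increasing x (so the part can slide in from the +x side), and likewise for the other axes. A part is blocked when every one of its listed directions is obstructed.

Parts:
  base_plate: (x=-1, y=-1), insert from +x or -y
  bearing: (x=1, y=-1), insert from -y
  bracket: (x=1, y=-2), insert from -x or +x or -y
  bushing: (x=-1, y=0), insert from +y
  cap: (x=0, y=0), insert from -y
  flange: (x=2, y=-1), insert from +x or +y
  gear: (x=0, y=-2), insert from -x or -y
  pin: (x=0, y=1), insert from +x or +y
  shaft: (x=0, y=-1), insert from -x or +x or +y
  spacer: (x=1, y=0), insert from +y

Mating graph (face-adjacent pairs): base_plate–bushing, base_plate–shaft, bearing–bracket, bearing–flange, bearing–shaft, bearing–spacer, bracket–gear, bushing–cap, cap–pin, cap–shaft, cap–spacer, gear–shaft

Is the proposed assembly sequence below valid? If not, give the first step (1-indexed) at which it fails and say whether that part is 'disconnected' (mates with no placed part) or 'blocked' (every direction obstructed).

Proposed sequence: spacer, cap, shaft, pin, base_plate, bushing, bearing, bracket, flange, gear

Valid

1. spacer@(1, 0) [+y clear] — {spacer}
2. cap@(0, 0) [-y clear] — {cap, spacer}
3. shaft@(0, -1) [-x clear] — {cap, shaft, spacer}
4. pin@(0, 1) [+x clear] — {cap, pin, shaft, spacer}
5. base_plate@(-1, -1) [-y clear] — {base_plate, cap, pin, shaft, spacer}
6. bushing@(-1, 0) [+y clear] — {base_plate, bushing, cap, pin, shaft, spacer}
7. bearing@(1, -1) [-y clear] — {base_plate, bearing, bushing, cap, pin, shaft, spacer}
8. bracket@(1, -2) [-x clear] — {base_plate, bearing, bracket, bushing, cap, pin, shaft, spacer}
9. flange@(2, -1) [+x clear] — {base_plate, bearing, bracket, bushing, cap, flange, pin, shaft, spacer}
10. gear@(0, -2) [-x clear] — {base_plate, bearing, bracket, bushing, cap, flange, gear, pin, shaft, spacer}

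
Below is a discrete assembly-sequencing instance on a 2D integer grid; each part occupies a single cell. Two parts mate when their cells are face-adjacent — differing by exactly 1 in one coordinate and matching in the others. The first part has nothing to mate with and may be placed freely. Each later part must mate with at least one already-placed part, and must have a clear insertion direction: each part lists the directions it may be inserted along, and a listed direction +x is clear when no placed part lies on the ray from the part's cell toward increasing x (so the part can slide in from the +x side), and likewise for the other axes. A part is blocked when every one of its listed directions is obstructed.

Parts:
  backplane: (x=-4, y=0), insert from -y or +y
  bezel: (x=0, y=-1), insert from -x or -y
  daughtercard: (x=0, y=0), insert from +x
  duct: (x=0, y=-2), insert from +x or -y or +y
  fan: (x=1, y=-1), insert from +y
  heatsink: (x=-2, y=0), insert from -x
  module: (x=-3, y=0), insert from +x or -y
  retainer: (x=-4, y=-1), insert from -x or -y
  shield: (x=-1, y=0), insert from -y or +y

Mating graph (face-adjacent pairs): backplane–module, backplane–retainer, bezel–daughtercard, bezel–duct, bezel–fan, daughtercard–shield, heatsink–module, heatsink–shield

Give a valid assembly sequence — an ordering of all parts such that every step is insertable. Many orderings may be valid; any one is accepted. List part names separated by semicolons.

duct; bezel; fan; daughtercard; shield; heatsink; module; backplane; retainer

1. duct@(0, -2) [+x clear] — {duct}
2. bezel@(0, -1) [-x clear] — {bezel, duct}
3. fan@(1, -1) [+y clear] — {bezel, duct, fan}
4. daughtercard@(0, 0) [+x clear] — {bezel, daughtercard, duct, fan}
5. shield@(-1, 0) [-y clear] — {bezel, daughtercard, duct, fan, shield}
6. heatsink@(-2, 0) [-x clear] — {bezel, daughtercard, duct, fan, heatsink, shield}
7. module@(-3, 0) [-y clear] — {bezel, daughtercard, duct, fan, heatsink, module, shield}
8. backplane@(-4, 0) [-y clear] — {backplane, bezel, daughtercard, duct, fan, heatsink, module, shield}
9. retainer@(-4, -1) [-x clear] — {backplane, bezel, daughtercard, duct, fan, heatsink, module, retainer, shield}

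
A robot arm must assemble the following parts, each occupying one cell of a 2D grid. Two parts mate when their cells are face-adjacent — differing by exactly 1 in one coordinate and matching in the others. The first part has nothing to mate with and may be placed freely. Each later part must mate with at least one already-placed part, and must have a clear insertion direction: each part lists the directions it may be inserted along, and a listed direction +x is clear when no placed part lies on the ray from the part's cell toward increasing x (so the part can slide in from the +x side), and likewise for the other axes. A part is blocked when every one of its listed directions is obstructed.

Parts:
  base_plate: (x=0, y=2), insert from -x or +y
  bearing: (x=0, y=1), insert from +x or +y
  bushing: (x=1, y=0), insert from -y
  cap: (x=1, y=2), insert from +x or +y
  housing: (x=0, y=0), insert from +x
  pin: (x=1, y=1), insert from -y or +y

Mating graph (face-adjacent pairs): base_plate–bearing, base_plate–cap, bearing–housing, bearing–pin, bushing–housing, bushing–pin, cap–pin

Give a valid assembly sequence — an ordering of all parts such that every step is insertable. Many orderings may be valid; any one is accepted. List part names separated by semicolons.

1. pin@(1, 1) [-y clear] — {pin}
2. bearing@(0, 1) [+y clear] — {bearing, pin}
3. housing@(0, 0) [+x clear] — {bearing, housing, pin}
4. base_plate@(0, 2) [-x clear] — {base_plate, bearing, housing, pin}
5. bushing@(1, 0) [-y clear] — {base_plate, bearing, bushing, housing, pin}
6. cap@(1, 2) [+x clear] — {base_plate, bearing, bushing, cap, housing, pin}

pin; bearing; housing; base_plate; bushing; cap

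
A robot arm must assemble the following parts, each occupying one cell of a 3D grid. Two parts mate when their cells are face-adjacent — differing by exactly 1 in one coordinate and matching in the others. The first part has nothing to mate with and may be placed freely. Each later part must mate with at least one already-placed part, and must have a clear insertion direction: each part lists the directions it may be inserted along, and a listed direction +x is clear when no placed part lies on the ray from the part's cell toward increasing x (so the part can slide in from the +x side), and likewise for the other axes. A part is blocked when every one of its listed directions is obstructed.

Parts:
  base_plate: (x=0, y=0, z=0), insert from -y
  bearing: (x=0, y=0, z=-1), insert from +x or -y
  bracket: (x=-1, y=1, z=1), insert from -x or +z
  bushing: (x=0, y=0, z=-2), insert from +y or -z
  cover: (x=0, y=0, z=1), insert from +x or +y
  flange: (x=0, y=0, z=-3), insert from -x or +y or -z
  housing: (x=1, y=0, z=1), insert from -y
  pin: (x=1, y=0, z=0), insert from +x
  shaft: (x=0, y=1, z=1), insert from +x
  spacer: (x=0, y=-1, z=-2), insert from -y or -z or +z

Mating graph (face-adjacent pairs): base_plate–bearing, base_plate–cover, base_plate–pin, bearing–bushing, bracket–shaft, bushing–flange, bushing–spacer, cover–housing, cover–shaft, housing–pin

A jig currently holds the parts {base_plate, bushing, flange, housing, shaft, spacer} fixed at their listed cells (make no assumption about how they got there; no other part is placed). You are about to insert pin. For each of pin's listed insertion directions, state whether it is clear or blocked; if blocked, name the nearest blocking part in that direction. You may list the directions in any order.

+x: ray from pin(1, 0, 0) has no placed part ⇒ clear

+x: clear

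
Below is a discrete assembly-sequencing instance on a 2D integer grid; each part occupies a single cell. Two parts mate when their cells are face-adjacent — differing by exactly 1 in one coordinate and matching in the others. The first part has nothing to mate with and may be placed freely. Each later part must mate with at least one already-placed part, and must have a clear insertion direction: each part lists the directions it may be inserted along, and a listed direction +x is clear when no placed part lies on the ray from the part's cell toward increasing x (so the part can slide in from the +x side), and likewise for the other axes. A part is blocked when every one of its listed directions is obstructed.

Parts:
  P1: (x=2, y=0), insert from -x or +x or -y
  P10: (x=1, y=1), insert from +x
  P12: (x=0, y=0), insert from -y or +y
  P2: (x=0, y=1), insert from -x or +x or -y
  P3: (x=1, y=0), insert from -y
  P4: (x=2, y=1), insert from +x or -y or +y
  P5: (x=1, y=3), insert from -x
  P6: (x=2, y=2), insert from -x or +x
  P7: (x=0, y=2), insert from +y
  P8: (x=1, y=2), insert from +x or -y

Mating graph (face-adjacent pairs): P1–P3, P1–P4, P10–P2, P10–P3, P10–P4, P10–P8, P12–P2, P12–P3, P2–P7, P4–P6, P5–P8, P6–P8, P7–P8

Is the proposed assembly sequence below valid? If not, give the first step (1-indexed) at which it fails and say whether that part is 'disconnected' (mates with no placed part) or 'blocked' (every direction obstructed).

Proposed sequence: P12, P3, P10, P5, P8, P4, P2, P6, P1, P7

1. P12@(0, 0) [-y clear] — {P12}
2. P3@(1, 0) [-y clear] — {P12, P3}
3. P10@(1, 1) [+x clear] — {P10, P12, P3}
4. P5@(1, 3) — no placed neighbour ⇒ disconnected

Invalid at step 4 (disconnected)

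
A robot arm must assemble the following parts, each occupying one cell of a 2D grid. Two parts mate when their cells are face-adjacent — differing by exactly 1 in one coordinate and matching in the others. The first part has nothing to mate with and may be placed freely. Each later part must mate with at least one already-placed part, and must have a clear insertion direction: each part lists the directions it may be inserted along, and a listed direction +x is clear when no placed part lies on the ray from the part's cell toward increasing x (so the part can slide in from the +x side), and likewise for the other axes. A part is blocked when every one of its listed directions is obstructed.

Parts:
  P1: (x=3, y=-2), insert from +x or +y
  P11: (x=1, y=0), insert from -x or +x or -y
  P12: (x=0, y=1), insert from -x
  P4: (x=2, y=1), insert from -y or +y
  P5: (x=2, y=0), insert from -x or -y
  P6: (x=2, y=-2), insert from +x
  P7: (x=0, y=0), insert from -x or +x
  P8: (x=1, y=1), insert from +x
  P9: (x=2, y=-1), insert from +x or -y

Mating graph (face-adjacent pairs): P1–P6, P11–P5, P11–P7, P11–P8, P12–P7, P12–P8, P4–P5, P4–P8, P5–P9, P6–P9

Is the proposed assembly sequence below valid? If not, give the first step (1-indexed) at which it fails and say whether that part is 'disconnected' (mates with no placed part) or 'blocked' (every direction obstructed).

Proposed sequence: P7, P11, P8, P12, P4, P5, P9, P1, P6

Invalid at step 8 (disconnected)

1. P7@(0, 0) [-x clear] — {P7}
2. P11@(1, 0) [+x clear] — {P11, P7}
3. P8@(1, 1) [+x clear] — {P11, P7, P8}
4. P12@(0, 1) [-x clear] — {P11, P12, P7, P8}
5. P4@(2, 1) [-y clear] — {P11, P12, P4, P7, P8}
6. P5@(2, 0) [-y clear] — {P11, P12, P4, P5, P7, P8}
7. P9@(2, -1) [+x clear] — {P11, P12, P4, P5, P7, P8, P9}
8. P1@(3, -2) — no placed neighbour ⇒ disconnected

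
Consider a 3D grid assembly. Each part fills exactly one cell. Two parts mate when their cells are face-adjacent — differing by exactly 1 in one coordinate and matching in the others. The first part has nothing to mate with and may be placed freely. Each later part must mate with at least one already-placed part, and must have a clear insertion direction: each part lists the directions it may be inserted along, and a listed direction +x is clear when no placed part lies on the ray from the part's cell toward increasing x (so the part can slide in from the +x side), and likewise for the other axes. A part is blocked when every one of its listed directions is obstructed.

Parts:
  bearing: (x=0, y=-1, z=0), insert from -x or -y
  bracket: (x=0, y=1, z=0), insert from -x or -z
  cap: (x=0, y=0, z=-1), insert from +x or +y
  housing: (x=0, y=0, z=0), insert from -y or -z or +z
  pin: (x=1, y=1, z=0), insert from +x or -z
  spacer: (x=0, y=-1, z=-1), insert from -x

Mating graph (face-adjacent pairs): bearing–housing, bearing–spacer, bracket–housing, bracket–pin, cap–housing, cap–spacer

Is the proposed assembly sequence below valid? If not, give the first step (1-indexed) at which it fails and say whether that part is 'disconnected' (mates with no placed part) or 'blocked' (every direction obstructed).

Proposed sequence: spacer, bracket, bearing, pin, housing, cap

1. spacer@(0, -1, -1) [-x clear] — {spacer}
2. bracket@(0, 1, 0) — no placed neighbour ⇒ disconnected

Invalid at step 2 (disconnected)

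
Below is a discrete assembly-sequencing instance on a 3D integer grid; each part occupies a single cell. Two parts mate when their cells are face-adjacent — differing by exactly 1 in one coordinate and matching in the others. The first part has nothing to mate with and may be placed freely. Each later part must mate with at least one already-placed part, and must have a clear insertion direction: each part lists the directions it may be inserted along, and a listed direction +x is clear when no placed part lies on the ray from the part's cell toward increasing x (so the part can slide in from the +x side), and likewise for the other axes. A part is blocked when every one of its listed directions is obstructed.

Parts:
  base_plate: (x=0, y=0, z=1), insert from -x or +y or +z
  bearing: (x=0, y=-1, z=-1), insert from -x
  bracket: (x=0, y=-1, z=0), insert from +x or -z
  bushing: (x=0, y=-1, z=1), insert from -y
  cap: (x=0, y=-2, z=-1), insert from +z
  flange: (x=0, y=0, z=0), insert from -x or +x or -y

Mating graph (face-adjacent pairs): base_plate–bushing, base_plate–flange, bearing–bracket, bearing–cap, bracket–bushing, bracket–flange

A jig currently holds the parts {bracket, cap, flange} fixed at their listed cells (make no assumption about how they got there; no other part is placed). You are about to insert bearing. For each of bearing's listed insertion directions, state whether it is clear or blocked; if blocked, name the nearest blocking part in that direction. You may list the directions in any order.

-x: clear

-x: ray from bearing(0, -1, -1) has no placed part ⇒ clear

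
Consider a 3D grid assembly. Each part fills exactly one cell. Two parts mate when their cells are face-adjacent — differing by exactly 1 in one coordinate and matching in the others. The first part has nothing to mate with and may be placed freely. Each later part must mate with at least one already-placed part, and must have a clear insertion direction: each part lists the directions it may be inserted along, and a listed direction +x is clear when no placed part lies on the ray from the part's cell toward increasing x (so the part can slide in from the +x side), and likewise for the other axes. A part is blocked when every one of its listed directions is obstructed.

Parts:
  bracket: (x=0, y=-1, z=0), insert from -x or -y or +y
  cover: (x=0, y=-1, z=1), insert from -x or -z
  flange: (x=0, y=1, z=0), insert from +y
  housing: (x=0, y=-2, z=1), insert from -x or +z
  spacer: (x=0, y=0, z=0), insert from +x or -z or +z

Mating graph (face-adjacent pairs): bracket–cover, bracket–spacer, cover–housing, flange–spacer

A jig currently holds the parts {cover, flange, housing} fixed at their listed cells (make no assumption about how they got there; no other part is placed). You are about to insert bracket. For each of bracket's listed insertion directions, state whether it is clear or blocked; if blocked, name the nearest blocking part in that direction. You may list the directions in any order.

-x: ray from bracket(0, -1, 0) has no placed part ⇒ clear
-y: ray from bracket(0, -1, 0) has no placed part ⇒ clear
+y: nearest on ray is flange@(0, 1, 0) ⇒ blocked

+y: blocked by flange; -x: clear; -y: clear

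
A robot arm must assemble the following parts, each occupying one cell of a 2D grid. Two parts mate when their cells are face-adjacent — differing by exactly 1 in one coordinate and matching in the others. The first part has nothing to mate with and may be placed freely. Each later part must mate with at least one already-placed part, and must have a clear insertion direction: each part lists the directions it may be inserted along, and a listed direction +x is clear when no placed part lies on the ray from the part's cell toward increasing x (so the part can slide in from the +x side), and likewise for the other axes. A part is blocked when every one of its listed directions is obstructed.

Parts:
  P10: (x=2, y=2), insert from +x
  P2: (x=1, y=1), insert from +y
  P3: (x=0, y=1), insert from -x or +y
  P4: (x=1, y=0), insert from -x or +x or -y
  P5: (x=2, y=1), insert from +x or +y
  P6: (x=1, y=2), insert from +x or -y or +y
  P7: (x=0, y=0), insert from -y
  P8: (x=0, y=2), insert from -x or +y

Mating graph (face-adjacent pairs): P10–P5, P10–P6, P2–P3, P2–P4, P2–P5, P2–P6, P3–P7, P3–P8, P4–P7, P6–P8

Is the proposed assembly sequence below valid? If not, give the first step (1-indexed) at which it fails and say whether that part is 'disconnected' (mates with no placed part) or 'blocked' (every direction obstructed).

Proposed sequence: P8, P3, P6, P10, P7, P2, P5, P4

1. P8@(0, 2) [-x clear] — {P8}
2. P3@(0, 1) [-x clear] — {P3, P8}
3. P6@(1, 2) [+x clear] — {P3, P6, P8}
4. P10@(2, 2) [+x clear] — {P10, P3, P6, P8}
5. P7@(0, 0) [-y clear] — {P10, P3, P6, P7, P8}
6. P2@(1, 1) — +y all obstructed ⇒ blocked

Invalid at step 6 (blocked)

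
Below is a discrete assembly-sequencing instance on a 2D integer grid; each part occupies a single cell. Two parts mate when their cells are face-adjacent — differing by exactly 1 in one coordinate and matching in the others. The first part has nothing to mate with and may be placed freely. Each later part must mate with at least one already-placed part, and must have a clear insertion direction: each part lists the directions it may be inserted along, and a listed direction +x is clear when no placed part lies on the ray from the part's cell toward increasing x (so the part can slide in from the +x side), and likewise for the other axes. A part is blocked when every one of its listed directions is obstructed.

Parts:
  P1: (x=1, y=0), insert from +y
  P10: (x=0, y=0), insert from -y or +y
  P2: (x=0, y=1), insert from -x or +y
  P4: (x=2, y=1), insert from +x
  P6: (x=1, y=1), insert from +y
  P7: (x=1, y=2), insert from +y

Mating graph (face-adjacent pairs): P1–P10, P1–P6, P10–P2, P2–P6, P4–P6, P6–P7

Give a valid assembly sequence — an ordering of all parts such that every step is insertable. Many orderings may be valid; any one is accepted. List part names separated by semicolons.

1. P10@(0, 0) [-y clear] — {P10}
2. P1@(1, 0) [+y clear] — {P1, P10}
3. P6@(1, 1) [+y clear] — {P1, P10, P6}
4. P7@(1, 2) [+y clear] — {P1, P10, P6, P7}
5. P4@(2, 1) [+x clear] — {P1, P10, P4, P6, P7}
6. P2@(0, 1) [-x clear] — {P1, P10, P2, P4, P6, P7}

P10; P1; P6; P7; P4; P2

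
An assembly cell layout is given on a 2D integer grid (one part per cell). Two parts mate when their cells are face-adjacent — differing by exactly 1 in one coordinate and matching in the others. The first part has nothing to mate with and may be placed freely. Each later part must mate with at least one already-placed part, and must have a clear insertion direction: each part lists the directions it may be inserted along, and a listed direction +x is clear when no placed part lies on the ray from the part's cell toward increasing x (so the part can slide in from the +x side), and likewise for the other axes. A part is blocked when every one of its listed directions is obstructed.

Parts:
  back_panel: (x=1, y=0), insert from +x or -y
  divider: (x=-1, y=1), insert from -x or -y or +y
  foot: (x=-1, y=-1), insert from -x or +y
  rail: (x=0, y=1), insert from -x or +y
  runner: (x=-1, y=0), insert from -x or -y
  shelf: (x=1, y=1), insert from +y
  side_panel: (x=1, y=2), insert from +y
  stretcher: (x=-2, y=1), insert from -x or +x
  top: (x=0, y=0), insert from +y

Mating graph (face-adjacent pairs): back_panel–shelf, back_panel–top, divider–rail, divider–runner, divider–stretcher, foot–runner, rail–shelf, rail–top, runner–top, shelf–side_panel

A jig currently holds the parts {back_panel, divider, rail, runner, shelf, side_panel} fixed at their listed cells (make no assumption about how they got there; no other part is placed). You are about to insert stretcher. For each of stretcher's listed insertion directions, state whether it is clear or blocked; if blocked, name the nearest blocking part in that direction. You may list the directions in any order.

-x: ray from stretcher(-2, 1) has no placed part ⇒ clear
+x: nearest on ray is divider@(-1, 1) ⇒ blocked

+x: blocked by divider; -x: clear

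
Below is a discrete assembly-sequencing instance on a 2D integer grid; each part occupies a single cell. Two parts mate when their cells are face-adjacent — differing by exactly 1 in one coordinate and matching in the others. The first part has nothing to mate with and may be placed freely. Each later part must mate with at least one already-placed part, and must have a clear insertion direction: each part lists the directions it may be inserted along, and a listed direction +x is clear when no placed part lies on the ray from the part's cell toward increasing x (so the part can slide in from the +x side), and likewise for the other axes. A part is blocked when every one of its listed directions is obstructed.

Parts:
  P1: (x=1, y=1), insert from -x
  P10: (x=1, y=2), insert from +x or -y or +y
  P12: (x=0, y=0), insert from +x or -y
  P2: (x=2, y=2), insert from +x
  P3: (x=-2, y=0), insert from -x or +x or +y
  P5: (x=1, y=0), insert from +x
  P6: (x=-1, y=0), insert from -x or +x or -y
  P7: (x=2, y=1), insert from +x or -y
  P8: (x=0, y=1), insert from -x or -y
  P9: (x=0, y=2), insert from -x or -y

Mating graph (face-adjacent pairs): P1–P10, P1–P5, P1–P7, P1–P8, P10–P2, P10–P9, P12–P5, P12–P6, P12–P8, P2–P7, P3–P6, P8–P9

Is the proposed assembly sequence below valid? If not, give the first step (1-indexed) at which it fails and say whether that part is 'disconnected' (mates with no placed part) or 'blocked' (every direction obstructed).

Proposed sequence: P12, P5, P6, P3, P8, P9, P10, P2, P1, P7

Invalid at step 9 (blocked)

1. P12@(0, 0) [+x clear] — {P12}
2. P5@(1, 0) [+x clear] — {P12, P5}
3. P6@(-1, 0) [-x clear] — {P12, P5, P6}
4. P3@(-2, 0) [-x clear] — {P12, P3, P5, P6}
5. P8@(0, 1) [-x clear] — {P12, P3, P5, P6, P8}
6. P9@(0, 2) [-x clear] — {P12, P3, P5, P6, P8, P9}
7. P10@(1, 2) [+x clear] — {P10, P12, P3, P5, P6, P8, P9}
8. P2@(2, 2) [+x clear] — {P10, P12, P2, P3, P5, P6, P8, P9}
9. P1@(1, 1) — -x all obstructed ⇒ blocked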